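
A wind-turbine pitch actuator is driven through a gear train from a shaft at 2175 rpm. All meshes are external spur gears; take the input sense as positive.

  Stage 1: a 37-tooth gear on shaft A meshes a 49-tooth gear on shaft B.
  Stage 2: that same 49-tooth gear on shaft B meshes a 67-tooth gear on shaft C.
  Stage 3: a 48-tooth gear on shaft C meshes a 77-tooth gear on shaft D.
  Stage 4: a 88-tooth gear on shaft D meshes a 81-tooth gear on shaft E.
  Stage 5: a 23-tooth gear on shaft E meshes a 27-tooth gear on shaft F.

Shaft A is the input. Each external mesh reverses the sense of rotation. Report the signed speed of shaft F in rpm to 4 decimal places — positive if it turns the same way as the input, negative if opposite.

Stage 1 [37T→49T]: ω = 2175.0000×37/49 = 1642.3469 rpm, dir flips to −; running = −1642.3469
Stage 2 [49T→67T]: ω = 1642.3469×49/67 = 1201.1194 rpm, dir flips to +; running = +1201.1194
Stage 3 [48T→77T]: ω = 1201.1194×48/77 = 748.7498 rpm, dir flips to −; running = −748.7498
Stage 4 [88T→81T]: ω = 748.7498×88/81 = 813.4565 rpm, dir flips to +; running = +813.4565
Stage 5 [23T→27T]: ω = 813.4565×23/27 = 692.9444 rpm, dir flips to −; running = −692.9444

-692.9444 rpm (opposite to input, |ω| = 692.9444 rpm)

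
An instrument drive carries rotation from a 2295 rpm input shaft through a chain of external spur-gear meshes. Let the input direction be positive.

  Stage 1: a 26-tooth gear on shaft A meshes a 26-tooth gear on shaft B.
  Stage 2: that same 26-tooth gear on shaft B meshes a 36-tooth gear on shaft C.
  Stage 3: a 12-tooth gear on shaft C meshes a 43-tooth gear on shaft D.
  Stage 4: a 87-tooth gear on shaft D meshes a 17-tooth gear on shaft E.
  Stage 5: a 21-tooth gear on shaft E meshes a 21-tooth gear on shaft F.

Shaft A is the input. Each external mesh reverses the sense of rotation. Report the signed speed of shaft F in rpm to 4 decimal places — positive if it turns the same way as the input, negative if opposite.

Stage 1 [26T→26T]: ω = 2295.0000×26/26 = 2295.0000 rpm, dir flips to −; running = −2295.0000
Stage 2 [26T→36T]: ω = 2295.0000×26/36 = 1657.5000 rpm, dir flips to +; running = +1657.5000
Stage 3 [12T→43T]: ω = 1657.5000×12/43 = 462.5581 rpm, dir flips to −; running = −462.5581
Stage 4 [87T→17T]: ω = 462.5581×87/17 = 2367.2093 rpm, dir flips to +; running = +2367.2093
Stage 5 [21T→21T]: ω = 2367.2093×21/21 = 2367.2093 rpm, dir flips to −; running = −2367.2093

-2367.2093 rpm (opposite to input, |ω| = 2367.2093 rpm)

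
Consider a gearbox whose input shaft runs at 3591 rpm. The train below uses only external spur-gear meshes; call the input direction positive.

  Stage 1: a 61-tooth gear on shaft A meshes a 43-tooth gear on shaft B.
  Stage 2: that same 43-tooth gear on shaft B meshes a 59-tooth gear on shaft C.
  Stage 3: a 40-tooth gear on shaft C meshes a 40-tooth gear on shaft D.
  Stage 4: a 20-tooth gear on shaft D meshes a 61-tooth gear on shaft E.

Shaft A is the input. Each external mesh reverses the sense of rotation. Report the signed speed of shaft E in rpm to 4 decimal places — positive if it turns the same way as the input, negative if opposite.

+1217.2881 rpm (same as input, |ω| = 1217.2881 rpm)

Stage 1 [61T→43T]: ω = 3591.0000×61/43 = 5094.2093 rpm, dir flips to −; running = −5094.2093
Stage 2 [43T→59T]: ω = 5094.2093×43/59 = 3712.7288 rpm, dir flips to +; running = +3712.7288
Stage 3 [40T→40T]: ω = 3712.7288×40/40 = 3712.7288 rpm, dir flips to −; running = −3712.7288
Stage 4 [20T→61T]: ω = 3712.7288×20/61 = 1217.2881 rpm, dir flips to +; running = +1217.2881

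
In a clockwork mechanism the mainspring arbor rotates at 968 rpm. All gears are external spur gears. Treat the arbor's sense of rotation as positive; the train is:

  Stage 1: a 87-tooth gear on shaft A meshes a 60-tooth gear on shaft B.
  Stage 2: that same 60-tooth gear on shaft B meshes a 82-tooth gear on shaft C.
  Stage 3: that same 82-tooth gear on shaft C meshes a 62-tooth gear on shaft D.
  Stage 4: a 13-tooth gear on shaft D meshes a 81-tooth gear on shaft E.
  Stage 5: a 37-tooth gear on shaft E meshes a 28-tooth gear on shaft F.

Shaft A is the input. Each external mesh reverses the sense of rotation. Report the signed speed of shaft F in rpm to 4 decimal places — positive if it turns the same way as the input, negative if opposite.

-288.0746 rpm (opposite to input, |ω| = 288.0746 rpm)

Stage 1 [87T→60T]: ω = 968.0000×87/60 = 1403.6000 rpm, dir flips to −; running = −1403.6000
Stage 2 [60T→82T]: ω = 1403.6000×60/82 = 1027.0244 rpm, dir flips to +; running = +1027.0244
Stage 3 [82T→62T]: ω = 1027.0244×82/62 = 1358.3226 rpm, dir flips to −; running = −1358.3226
Stage 4 [13T→81T]: ω = 1358.3226×13/81 = 218.0024 rpm, dir flips to +; running = +218.0024
Stage 5 [37T→28T]: ω = 218.0024×37/28 = 288.0746 rpm, dir flips to −; running = −288.0746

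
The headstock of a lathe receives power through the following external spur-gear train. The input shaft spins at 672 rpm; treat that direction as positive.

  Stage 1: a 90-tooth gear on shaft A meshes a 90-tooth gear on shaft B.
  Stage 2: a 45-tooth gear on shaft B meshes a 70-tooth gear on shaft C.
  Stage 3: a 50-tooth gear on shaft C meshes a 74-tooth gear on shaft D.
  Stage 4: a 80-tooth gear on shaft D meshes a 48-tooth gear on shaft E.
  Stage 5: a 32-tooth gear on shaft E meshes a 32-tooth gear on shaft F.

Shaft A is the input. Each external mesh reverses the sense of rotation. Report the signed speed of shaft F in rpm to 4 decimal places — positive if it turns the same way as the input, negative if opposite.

-486.4865 rpm (opposite to input, |ω| = 486.4865 rpm)

Stage 1 [90T→90T]: ω = 672.0000×90/90 = 672.0000 rpm, dir flips to −; running = −672.0000
Stage 2 [45T→70T]: ω = 672.0000×45/70 = 432.0000 rpm, dir flips to +; running = +432.0000
Stage 3 [50T→74T]: ω = 432.0000×50/74 = 291.8919 rpm, dir flips to −; running = −291.8919
Stage 4 [80T→48T]: ω = 291.8919×80/48 = 486.4865 rpm, dir flips to +; running = +486.4865
Stage 5 [32T→32T]: ω = 486.4865×32/32 = 486.4865 rpm, dir flips to −; running = −486.4865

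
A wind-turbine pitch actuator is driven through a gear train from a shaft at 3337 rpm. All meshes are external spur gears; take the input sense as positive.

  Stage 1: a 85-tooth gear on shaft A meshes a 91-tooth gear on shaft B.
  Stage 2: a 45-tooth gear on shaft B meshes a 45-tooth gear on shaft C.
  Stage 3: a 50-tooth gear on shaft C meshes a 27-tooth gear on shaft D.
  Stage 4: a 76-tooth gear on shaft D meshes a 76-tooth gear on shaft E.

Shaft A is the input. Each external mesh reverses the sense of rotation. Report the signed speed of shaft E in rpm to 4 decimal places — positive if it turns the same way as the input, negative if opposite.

+5772.1815 rpm (same as input, |ω| = 5772.1815 rpm)

Stage 1 [85T→91T]: ω = 3337.0000×85/91 = 3116.9780 rpm, dir flips to −; running = −3116.9780
Stage 2 [45T→45T]: ω = 3116.9780×45/45 = 3116.9780 rpm, dir flips to +; running = +3116.9780
Stage 3 [50T→27T]: ω = 3116.9780×50/27 = 5772.1815 rpm, dir flips to −; running = −5772.1815
Stage 4 [76T→76T]: ω = 5772.1815×76/76 = 5772.1815 rpm, dir flips to +; running = +5772.1815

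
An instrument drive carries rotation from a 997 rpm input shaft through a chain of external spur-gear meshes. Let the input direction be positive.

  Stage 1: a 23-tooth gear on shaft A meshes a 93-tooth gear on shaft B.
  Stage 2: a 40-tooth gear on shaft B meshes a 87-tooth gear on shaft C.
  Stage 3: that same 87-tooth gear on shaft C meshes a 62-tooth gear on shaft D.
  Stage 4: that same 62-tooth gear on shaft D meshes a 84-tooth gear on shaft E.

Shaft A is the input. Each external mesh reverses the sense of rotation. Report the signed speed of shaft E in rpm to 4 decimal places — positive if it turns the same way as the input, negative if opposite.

+117.4142 rpm (same as input, |ω| = 117.4142 rpm)

Stage 1 [23T→93T]: ω = 997.0000×23/93 = 246.5699 rpm, dir flips to −; running = −246.5699
Stage 2 [40T→87T]: ω = 246.5699×40/87 = 113.3655 rpm, dir flips to +; running = +113.3655
Stage 3 [87T→62T]: ω = 113.3655×87/62 = 159.0773 rpm, dir flips to −; running = −159.0773
Stage 4 [62T→84T]: ω = 159.0773×62/84 = 117.4142 rpm, dir flips to +; running = +117.4142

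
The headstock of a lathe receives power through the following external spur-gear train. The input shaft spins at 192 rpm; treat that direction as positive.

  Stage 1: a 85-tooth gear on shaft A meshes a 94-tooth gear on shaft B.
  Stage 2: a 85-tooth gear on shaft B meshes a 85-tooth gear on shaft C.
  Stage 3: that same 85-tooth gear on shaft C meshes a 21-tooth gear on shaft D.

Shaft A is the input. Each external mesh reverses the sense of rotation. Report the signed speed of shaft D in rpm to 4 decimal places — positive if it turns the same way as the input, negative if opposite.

Stage 1 [85T→94T]: ω = 192.0000×85/94 = 173.6170 rpm, dir flips to −; running = −173.6170
Stage 2 [85T→85T]: ω = 173.6170×85/85 = 173.6170 rpm, dir flips to +; running = +173.6170
Stage 3 [85T→21T]: ω = 173.6170×85/21 = 702.7356 rpm, dir flips to −; running = −702.7356

-702.7356 rpm (opposite to input, |ω| = 702.7356 rpm)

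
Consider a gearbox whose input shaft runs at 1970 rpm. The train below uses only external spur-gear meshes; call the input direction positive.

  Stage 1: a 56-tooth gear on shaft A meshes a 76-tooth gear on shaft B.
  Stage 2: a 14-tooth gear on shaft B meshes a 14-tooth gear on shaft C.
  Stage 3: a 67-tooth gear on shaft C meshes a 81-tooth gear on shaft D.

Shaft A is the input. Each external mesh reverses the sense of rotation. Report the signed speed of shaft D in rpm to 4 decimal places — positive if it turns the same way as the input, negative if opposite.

-1200.6888 rpm (opposite to input, |ω| = 1200.6888 rpm)

Stage 1 [56T→76T]: ω = 1970.0000×56/76 = 1451.5789 rpm, dir flips to −; running = −1451.5789
Stage 2 [14T→14T]: ω = 1451.5789×14/14 = 1451.5789 rpm, dir flips to +; running = +1451.5789
Stage 3 [67T→81T]: ω = 1451.5789×67/81 = 1200.6888 rpm, dir flips to −; running = −1200.6888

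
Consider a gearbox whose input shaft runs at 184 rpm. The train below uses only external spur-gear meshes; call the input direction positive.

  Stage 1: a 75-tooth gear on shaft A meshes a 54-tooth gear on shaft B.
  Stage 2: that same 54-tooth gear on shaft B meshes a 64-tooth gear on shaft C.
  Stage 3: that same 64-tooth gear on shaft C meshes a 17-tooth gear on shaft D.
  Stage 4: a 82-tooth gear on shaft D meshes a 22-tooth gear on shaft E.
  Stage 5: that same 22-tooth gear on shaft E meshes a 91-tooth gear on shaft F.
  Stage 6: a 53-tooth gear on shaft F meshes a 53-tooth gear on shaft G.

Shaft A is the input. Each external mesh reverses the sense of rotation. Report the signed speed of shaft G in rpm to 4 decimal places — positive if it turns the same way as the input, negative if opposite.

+731.4803 rpm (same as input, |ω| = 731.4803 rpm)

Stage 1 [75T→54T]: ω = 184.0000×75/54 = 255.5556 rpm, dir flips to −; running = −255.5556
Stage 2 [54T→64T]: ω = 255.5556×54/64 = 215.6250 rpm, dir flips to +; running = +215.6250
Stage 3 [64T→17T]: ω = 215.6250×64/17 = 811.7647 rpm, dir flips to −; running = −811.7647
Stage 4 [82T→22T]: ω = 811.7647×82/22 = 3025.6684 rpm, dir flips to +; running = +3025.6684
Stage 5 [22T→91T]: ω = 3025.6684×22/91 = 731.4803 rpm, dir flips to −; running = −731.4803
Stage 6 [53T→53T]: ω = 731.4803×53/53 = 731.4803 rpm, dir flips to +; running = +731.4803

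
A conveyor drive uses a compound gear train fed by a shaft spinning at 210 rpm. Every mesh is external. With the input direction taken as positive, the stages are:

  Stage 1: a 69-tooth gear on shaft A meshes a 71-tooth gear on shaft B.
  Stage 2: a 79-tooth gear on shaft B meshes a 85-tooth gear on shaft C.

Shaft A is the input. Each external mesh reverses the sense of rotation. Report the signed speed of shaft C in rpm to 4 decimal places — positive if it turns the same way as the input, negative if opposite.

Stage 1 [69T→71T]: ω = 210.0000×69/71 = 204.0845 rpm, dir flips to −; running = −204.0845
Stage 2 [79T→85T]: ω = 204.0845×79/85 = 189.6785 rpm, dir flips to +; running = +189.6785

+189.6785 rpm (same as input, |ω| = 189.6785 rpm)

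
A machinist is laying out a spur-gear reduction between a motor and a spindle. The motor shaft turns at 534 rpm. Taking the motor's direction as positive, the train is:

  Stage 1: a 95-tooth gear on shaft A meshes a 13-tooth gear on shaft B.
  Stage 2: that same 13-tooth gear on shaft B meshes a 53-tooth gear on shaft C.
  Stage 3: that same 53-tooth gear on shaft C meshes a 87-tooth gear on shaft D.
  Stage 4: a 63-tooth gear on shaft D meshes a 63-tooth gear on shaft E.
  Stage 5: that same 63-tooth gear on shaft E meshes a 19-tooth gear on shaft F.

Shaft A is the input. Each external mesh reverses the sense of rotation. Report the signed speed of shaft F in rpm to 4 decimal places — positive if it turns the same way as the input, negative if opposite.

-1933.4483 rpm (opposite to input, |ω| = 1933.4483 rpm)

Stage 1 [95T→13T]: ω = 534.0000×95/13 = 3902.3077 rpm, dir flips to −; running = −3902.3077
Stage 2 [13T→53T]: ω = 3902.3077×13/53 = 957.1698 rpm, dir flips to +; running = +957.1698
Stage 3 [53T→87T]: ω = 957.1698×53/87 = 583.1034 rpm, dir flips to −; running = −583.1034
Stage 4 [63T→63T]: ω = 583.1034×63/63 = 583.1034 rpm, dir flips to +; running = +583.1034
Stage 5 [63T→19T]: ω = 583.1034×63/19 = 1933.4483 rpm, dir flips to −; running = −1933.4483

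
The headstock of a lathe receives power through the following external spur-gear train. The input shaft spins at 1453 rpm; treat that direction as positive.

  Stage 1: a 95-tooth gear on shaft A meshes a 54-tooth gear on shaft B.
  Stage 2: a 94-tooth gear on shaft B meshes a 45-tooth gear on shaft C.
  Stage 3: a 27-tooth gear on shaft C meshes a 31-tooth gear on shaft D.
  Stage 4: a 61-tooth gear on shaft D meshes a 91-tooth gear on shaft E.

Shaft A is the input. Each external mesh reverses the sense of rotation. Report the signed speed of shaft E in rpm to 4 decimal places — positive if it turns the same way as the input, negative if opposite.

+3117.4630 rpm (same as input, |ω| = 3117.4630 rpm)

Stage 1 [95T→54T]: ω = 1453.0000×95/54 = 2556.2037 rpm, dir flips to −; running = −2556.2037
Stage 2 [94T→45T]: ω = 2556.2037×94/45 = 5339.6255 rpm, dir flips to +; running = +5339.6255
Stage 3 [27T→31T]: ω = 5339.6255×27/31 = 4650.6416 rpm, dir flips to −; running = −4650.6416
Stage 4 [61T→91T]: ω = 4650.6416×61/91 = 3117.4630 rpm, dir flips to +; running = +3117.4630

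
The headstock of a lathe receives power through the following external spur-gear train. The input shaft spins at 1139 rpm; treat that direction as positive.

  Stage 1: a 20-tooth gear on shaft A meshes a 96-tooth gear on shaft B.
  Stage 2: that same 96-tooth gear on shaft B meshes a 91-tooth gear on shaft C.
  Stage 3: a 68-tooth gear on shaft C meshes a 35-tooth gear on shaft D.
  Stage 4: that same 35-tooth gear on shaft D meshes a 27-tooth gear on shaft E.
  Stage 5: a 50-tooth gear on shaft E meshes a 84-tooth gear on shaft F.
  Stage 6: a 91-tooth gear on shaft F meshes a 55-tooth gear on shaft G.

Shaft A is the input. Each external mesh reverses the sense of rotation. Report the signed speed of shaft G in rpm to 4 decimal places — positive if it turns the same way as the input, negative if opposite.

Stage 1 [20T→96T]: ω = 1139.0000×20/96 = 237.2917 rpm, dir flips to −; running = −237.2917
Stage 2 [96T→91T]: ω = 237.2917×96/91 = 250.3297 rpm, dir flips to +; running = +250.3297
Stage 3 [68T→35T]: ω = 250.3297×68/35 = 486.3548 rpm, dir flips to −; running = −486.3548
Stage 4 [35T→27T]: ω = 486.3548×35/27 = 630.4599 rpm, dir flips to +; running = +630.4599
Stage 5 [50T→84T]: ω = 630.4599×50/84 = 375.2738 rpm, dir flips to −; running = −375.2738
Stage 6 [91T→55T]: ω = 375.2738×91/55 = 620.9075 rpm, dir flips to +; running = +620.9075

+620.9075 rpm (same as input, |ω| = 620.9075 rpm)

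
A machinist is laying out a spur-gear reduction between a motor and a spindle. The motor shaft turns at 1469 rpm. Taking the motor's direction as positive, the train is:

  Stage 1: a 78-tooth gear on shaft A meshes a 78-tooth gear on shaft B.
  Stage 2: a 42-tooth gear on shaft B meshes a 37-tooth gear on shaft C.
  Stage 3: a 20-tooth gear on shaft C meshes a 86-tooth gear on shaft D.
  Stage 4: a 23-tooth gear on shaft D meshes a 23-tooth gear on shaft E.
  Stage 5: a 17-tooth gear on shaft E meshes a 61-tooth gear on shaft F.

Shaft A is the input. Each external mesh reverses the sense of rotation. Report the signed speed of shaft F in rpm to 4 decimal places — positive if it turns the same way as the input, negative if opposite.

Stage 1 [78T→78T]: ω = 1469.0000×78/78 = 1469.0000 rpm, dir flips to −; running = −1469.0000
Stage 2 [42T→37T]: ω = 1469.0000×42/37 = 1667.5135 rpm, dir flips to +; running = +1667.5135
Stage 3 [20T→86T]: ω = 1667.5135×20/86 = 387.7938 rpm, dir flips to −; running = −387.7938
Stage 4 [23T→23T]: ω = 387.7938×23/23 = 387.7938 rpm, dir flips to +; running = +387.7938
Stage 5 [17T→61T]: ω = 387.7938×17/61 = 108.0737 rpm, dir flips to −; running = −108.0737

-108.0737 rpm (opposite to input, |ω| = 108.0737 rpm)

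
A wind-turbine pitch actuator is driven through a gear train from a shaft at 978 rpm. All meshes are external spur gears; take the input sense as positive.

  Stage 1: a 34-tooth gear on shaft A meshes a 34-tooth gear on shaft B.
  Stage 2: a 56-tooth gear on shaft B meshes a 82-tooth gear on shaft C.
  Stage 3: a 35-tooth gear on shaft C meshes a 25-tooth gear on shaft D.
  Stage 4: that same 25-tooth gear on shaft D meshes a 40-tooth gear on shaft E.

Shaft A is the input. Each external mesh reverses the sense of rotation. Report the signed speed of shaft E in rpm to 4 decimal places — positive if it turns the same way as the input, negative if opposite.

+584.4146 rpm (same as input, |ω| = 584.4146 rpm)

Stage 1 [34T→34T]: ω = 978.0000×34/34 = 978.0000 rpm, dir flips to −; running = −978.0000
Stage 2 [56T→82T]: ω = 978.0000×56/82 = 667.9024 rpm, dir flips to +; running = +667.9024
Stage 3 [35T→25T]: ω = 667.9024×35/25 = 935.0634 rpm, dir flips to −; running = −935.0634
Stage 4 [25T→40T]: ω = 935.0634×25/40 = 584.4146 rpm, dir flips to +; running = +584.4146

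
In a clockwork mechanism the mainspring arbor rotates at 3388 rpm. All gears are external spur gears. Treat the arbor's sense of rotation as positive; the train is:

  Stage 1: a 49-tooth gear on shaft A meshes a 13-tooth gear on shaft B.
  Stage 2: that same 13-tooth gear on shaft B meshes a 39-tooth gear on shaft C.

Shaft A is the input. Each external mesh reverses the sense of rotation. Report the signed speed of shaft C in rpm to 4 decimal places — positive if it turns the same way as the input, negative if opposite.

+4256.7179 rpm (same as input, |ω| = 4256.7179 rpm)

Stage 1 [49T→13T]: ω = 3388.0000×49/13 = 12770.1538 rpm, dir flips to −; running = −12770.1538
Stage 2 [13T→39T]: ω = 12770.1538×13/39 = 4256.7179 rpm, dir flips to +; running = +4256.7179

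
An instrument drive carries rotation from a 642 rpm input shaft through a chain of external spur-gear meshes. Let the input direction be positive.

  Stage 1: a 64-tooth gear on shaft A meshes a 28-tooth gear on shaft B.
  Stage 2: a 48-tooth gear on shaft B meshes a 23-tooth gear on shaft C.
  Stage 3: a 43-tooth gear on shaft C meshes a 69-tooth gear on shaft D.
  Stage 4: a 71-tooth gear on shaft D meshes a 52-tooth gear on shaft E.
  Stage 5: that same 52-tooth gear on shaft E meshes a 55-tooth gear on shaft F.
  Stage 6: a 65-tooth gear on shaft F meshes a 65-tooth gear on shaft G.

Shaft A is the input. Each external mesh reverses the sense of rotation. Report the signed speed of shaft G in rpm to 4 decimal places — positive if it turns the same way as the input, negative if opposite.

+2463.6862 rpm (same as input, |ω| = 2463.6862 rpm)

Stage 1 [64T→28T]: ω = 642.0000×64/28 = 1467.4286 rpm, dir flips to −; running = −1467.4286
Stage 2 [48T→23T]: ω = 1467.4286×48/23 = 3062.4596 rpm, dir flips to +; running = +3062.4596
Stage 3 [43T→69T]: ω = 3062.4596×43/69 = 1908.4893 rpm, dir flips to −; running = −1908.4893
Stage 4 [71T→52T]: ω = 1908.4893×71/52 = 2605.8220 rpm, dir flips to +; running = +2605.8220
Stage 5 [52T→55T]: ω = 2605.8220×52/55 = 2463.6862 rpm, dir flips to −; running = −2463.6862
Stage 6 [65T→65T]: ω = 2463.6862×65/65 = 2463.6862 rpm, dir flips to +; running = +2463.6862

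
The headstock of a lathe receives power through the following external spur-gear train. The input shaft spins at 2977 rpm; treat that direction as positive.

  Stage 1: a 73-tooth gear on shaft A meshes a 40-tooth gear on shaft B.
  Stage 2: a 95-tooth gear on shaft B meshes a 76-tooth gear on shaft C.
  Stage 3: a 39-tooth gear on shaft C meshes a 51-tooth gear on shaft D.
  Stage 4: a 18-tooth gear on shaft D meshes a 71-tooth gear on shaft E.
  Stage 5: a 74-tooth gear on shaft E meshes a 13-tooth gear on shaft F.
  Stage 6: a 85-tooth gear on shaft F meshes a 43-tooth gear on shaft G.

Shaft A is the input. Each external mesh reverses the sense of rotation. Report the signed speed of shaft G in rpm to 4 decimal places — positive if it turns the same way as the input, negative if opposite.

Stage 1 [73T→40T]: ω = 2977.0000×73/40 = 5433.0250 rpm, dir flips to −; running = −5433.0250
Stage 2 [95T→76T]: ω = 5433.0250×95/76 = 6791.2812 rpm, dir flips to +; running = +6791.2812
Stage 3 [39T→51T]: ω = 6791.2812×39/51 = 5193.3327 rpm, dir flips to −; running = −5193.3327
Stage 4 [18T→71T]: ω = 5193.3327×18/71 = 1316.6196 rpm, dir flips to +; running = +1316.6196
Stage 5 [74T→13T]: ω = 1316.6196×74/13 = 7494.6037 rpm, dir flips to −; running = −7494.6037
Stage 6 [85T→43T]: ω = 7494.6037×85/43 = 14814.9142 rpm, dir flips to +; running = +14814.9142

+14814.9142 rpm (same as input, |ω| = 14814.9142 rpm)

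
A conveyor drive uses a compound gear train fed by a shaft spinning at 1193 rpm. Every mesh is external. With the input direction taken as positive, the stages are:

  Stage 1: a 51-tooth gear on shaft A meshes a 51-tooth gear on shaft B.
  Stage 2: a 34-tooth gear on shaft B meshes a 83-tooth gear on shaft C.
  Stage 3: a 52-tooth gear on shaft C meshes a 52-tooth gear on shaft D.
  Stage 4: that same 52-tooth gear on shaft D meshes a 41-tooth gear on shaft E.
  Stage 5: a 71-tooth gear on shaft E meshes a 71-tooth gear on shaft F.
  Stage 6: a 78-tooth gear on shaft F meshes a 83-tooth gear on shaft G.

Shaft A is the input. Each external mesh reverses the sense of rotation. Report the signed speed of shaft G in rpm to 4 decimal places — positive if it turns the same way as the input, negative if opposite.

+582.4750 rpm (same as input, |ω| = 582.4750 rpm)

Stage 1 [51T→51T]: ω = 1193.0000×51/51 = 1193.0000 rpm, dir flips to −; running = −1193.0000
Stage 2 [34T→83T]: ω = 1193.0000×34/83 = 488.6988 rpm, dir flips to +; running = +488.6988
Stage 3 [52T→52T]: ω = 488.6988×52/52 = 488.6988 rpm, dir flips to −; running = −488.6988
Stage 4 [52T→41T]: ω = 488.6988×52/41 = 619.8131 rpm, dir flips to +; running = +619.8131
Stage 5 [71T→71T]: ω = 619.8131×71/71 = 619.8131 rpm, dir flips to −; running = −619.8131
Stage 6 [78T→83T]: ω = 619.8131×78/83 = 582.4750 rpm, dir flips to +; running = +582.4750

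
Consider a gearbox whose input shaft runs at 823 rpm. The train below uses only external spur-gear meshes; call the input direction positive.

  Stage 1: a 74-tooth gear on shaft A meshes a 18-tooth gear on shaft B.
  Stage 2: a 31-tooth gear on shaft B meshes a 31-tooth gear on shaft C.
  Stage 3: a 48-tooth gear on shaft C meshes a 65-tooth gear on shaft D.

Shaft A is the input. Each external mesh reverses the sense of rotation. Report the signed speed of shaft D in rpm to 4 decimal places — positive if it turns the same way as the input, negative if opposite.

-2498.5436 rpm (opposite to input, |ω| = 2498.5436 rpm)

Stage 1 [74T→18T]: ω = 823.0000×74/18 = 3383.4444 rpm, dir flips to −; running = −3383.4444
Stage 2 [31T→31T]: ω = 3383.4444×31/31 = 3383.4444 rpm, dir flips to +; running = +3383.4444
Stage 3 [48T→65T]: ω = 3383.4444×48/65 = 2498.5436 rpm, dir flips to −; running = −2498.5436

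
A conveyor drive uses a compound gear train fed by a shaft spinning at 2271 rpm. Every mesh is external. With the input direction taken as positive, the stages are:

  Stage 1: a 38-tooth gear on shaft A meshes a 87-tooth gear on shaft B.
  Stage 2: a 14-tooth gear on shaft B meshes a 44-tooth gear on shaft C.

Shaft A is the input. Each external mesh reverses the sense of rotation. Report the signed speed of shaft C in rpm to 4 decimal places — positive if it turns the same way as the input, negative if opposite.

Stage 1 [38T→87T]: ω = 2271.0000×38/87 = 991.9310 rpm, dir flips to −; running = −991.9310
Stage 2 [14T→44T]: ω = 991.9310×14/44 = 315.6144 rpm, dir flips to +; running = +315.6144

+315.6144 rpm (same as input, |ω| = 315.6144 rpm)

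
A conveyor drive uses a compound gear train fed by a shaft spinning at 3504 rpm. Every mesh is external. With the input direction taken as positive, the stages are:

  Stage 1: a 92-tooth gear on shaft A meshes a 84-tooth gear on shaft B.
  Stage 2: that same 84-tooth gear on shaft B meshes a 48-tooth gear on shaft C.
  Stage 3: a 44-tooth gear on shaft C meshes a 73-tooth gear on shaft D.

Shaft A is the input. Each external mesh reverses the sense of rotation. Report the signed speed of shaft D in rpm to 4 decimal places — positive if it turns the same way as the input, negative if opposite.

-4048.0000 rpm (opposite to input, |ω| = 4048.0000 rpm)

Stage 1 [92T→84T]: ω = 3504.0000×92/84 = 3837.7143 rpm, dir flips to −; running = −3837.7143
Stage 2 [84T→48T]: ω = 3837.7143×84/48 = 6716.0000 rpm, dir flips to +; running = +6716.0000
Stage 3 [44T→73T]: ω = 6716.0000×44/73 = 4048.0000 rpm, dir flips to −; running = −4048.0000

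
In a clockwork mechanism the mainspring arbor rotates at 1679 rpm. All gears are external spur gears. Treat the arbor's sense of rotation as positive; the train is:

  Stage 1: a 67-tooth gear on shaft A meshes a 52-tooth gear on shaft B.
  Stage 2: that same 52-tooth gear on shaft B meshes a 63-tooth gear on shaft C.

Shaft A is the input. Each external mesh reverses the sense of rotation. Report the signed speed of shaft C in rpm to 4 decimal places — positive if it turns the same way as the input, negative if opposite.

+1785.6032 rpm (same as input, |ω| = 1785.6032 rpm)

Stage 1 [67T→52T]: ω = 1679.0000×67/52 = 2163.3269 rpm, dir flips to −; running = −2163.3269
Stage 2 [52T→63T]: ω = 2163.3269×52/63 = 1785.6032 rpm, dir flips to +; running = +1785.6032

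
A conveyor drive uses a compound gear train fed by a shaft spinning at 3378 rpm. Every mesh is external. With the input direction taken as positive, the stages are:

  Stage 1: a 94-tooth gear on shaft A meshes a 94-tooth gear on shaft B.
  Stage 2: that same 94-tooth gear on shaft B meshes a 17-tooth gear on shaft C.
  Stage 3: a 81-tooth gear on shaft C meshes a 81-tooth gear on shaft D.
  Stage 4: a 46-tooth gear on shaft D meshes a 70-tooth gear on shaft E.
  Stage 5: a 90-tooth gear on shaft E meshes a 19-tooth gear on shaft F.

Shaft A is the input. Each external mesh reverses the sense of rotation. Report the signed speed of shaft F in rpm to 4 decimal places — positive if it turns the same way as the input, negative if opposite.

Stage 1 [94T→94T]: ω = 3378.0000×94/94 = 3378.0000 rpm, dir flips to −; running = −3378.0000
Stage 2 [94T→17T]: ω = 3378.0000×94/17 = 18678.3529 rpm, dir flips to +; running = +18678.3529
Stage 3 [81T→81T]: ω = 18678.3529×81/81 = 18678.3529 rpm, dir flips to −; running = −18678.3529
Stage 4 [46T→70T]: ω = 18678.3529×46/70 = 12274.3462 rpm, dir flips to +; running = +12274.3462
Stage 5 [90T→19T]: ω = 12274.3462×90/19 = 58141.6400 rpm, dir flips to −; running = −58141.6400

-58141.6400 rpm (opposite to input, |ω| = 58141.6400 rpm)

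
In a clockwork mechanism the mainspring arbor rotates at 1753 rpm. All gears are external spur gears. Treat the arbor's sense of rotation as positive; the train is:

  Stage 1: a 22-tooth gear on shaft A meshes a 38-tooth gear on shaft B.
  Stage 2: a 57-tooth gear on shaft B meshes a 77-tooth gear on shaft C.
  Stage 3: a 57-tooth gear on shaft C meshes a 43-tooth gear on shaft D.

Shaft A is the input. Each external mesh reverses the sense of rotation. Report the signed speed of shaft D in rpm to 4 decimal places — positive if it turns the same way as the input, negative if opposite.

Stage 1 [22T→38T]: ω = 1753.0000×22/38 = 1014.8947 rpm, dir flips to −; running = −1014.8947
Stage 2 [57T→77T]: ω = 1014.8947×57/77 = 751.2857 rpm, dir flips to +; running = +751.2857
Stage 3 [57T→43T]: ω = 751.2857×57/43 = 995.8904 rpm, dir flips to −; running = −995.8904

-995.8904 rpm (opposite to input, |ω| = 995.8904 rpm)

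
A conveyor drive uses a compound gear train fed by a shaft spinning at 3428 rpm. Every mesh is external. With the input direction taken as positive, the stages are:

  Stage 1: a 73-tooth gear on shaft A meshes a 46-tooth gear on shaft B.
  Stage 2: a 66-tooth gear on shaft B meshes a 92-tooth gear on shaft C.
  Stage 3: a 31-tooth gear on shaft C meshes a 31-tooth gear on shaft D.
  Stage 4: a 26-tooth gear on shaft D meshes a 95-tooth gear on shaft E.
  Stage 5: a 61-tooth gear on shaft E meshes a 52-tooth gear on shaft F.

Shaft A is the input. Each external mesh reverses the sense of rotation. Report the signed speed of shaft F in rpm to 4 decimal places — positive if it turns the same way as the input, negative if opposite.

-1252.9628 rpm (opposite to input, |ω| = 1252.9628 rpm)

Stage 1 [73T→46T]: ω = 3428.0000×73/46 = 5440.0870 rpm, dir flips to −; running = −5440.0870
Stage 2 [66T→92T]: ω = 5440.0870×66/92 = 3902.6711 rpm, dir flips to +; running = +3902.6711
Stage 3 [31T→31T]: ω = 3902.6711×31/31 = 3902.6711 rpm, dir flips to −; running = −3902.6711
Stage 4 [26T→95T]: ω = 3902.6711×26/95 = 1068.0995 rpm, dir flips to +; running = +1068.0995
Stage 5 [61T→52T]: ω = 1068.0995×61/52 = 1252.9628 rpm, dir flips to −; running = −1252.9628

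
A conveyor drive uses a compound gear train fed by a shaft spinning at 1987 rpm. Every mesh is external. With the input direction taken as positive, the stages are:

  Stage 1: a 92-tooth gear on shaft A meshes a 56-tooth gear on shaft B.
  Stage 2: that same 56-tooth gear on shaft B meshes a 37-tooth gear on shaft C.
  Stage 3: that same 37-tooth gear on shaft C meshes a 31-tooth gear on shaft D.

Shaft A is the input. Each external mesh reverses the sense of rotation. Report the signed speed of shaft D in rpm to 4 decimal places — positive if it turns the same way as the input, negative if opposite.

Stage 1 [92T→56T]: ω = 1987.0000×92/56 = 3264.3571 rpm, dir flips to −; running = −3264.3571
Stage 2 [56T→37T]: ω = 3264.3571×56/37 = 4940.6486 rpm, dir flips to +; running = +4940.6486
Stage 3 [37T→31T]: ω = 4940.6486×37/31 = 5896.9032 rpm, dir flips to −; running = −5896.9032

-5896.9032 rpm (opposite to input, |ω| = 5896.9032 rpm)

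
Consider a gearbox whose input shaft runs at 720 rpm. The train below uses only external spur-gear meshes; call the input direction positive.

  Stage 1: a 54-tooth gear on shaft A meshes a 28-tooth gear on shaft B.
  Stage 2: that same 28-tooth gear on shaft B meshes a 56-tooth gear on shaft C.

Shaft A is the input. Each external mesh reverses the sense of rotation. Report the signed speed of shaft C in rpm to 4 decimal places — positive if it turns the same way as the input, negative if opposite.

+694.2857 rpm (same as input, |ω| = 694.2857 rpm)

Stage 1 [54T→28T]: ω = 720.0000×54/28 = 1388.5714 rpm, dir flips to −; running = −1388.5714
Stage 2 [28T→56T]: ω = 1388.5714×28/56 = 694.2857 rpm, dir flips to +; running = +694.2857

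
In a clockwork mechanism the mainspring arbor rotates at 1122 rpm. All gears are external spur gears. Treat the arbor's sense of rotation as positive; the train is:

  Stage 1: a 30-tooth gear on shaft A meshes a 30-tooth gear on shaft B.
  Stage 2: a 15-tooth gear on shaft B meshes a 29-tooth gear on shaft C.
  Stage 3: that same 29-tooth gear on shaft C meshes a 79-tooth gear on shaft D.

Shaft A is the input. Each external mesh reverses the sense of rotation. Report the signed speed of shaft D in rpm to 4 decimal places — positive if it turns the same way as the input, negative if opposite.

-213.0380 rpm (opposite to input, |ω| = 213.0380 rpm)

Stage 1 [30T→30T]: ω = 1122.0000×30/30 = 1122.0000 rpm, dir flips to −; running = −1122.0000
Stage 2 [15T→29T]: ω = 1122.0000×15/29 = 580.3448 rpm, dir flips to +; running = +580.3448
Stage 3 [29T→79T]: ω = 580.3448×29/79 = 213.0380 rpm, dir flips to −; running = −213.0380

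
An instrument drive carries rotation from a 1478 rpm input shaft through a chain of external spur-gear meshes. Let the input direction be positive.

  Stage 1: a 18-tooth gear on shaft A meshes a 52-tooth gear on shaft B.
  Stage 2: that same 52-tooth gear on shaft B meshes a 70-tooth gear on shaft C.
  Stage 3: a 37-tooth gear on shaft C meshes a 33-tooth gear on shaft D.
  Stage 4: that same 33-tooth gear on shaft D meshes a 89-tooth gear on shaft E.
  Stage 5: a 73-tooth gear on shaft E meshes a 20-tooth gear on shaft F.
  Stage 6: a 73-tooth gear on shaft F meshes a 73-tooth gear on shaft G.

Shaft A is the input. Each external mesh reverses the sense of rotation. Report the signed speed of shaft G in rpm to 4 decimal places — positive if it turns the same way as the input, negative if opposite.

+576.7047 rpm (same as input, |ω| = 576.7047 rpm)

Stage 1 [18T→52T]: ω = 1478.0000×18/52 = 511.6154 rpm, dir flips to −; running = −511.6154
Stage 2 [52T→70T]: ω = 511.6154×52/70 = 380.0571 rpm, dir flips to +; running = +380.0571
Stage 3 [37T→33T]: ω = 380.0571×37/33 = 426.1247 rpm, dir flips to −; running = −426.1247
Stage 4 [33T→89T]: ω = 426.1247×33/89 = 158.0013 rpm, dir flips to +; running = +158.0013
Stage 5 [73T→20T]: ω = 158.0013×73/20 = 576.7047 rpm, dir flips to −; running = −576.7047
Stage 6 [73T→73T]: ω = 576.7047×73/73 = 576.7047 rpm, dir flips to +; running = +576.7047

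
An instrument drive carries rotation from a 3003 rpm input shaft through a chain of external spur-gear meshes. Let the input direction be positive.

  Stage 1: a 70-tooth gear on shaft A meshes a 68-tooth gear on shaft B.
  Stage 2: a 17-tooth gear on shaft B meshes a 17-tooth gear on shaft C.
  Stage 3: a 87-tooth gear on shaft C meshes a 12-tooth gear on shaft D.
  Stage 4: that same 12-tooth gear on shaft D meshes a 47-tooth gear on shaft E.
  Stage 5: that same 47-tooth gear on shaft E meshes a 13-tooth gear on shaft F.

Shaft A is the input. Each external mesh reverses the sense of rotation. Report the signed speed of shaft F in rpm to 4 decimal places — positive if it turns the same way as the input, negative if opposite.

-20688.0882 rpm (opposite to input, |ω| = 20688.0882 rpm)

Stage 1 [70T→68T]: ω = 3003.0000×70/68 = 3091.3235 rpm, dir flips to −; running = −3091.3235
Stage 2 [17T→17T]: ω = 3091.3235×17/17 = 3091.3235 rpm, dir flips to +; running = +3091.3235
Stage 3 [87T→12T]: ω = 3091.3235×87/12 = 22412.0956 rpm, dir flips to −; running = −22412.0956
Stage 4 [12T→47T]: ω = 22412.0956×12/47 = 5722.2372 rpm, dir flips to +; running = +5722.2372
Stage 5 [47T→13T]: ω = 5722.2372×47/13 = 20688.0882 rpm, dir flips to −; running = −20688.0882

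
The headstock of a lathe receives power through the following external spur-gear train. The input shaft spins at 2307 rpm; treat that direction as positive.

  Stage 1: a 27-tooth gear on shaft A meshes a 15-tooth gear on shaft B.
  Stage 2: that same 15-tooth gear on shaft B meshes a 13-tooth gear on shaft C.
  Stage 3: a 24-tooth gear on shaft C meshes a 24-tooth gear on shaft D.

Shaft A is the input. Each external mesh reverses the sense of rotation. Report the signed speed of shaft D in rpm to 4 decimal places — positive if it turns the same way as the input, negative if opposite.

-4791.4615 rpm (opposite to input, |ω| = 4791.4615 rpm)

Stage 1 [27T→15T]: ω = 2307.0000×27/15 = 4152.6000 rpm, dir flips to −; running = −4152.6000
Stage 2 [15T→13T]: ω = 4152.6000×15/13 = 4791.4615 rpm, dir flips to +; running = +4791.4615
Stage 3 [24T→24T]: ω = 4791.4615×24/24 = 4791.4615 rpm, dir flips to −; running = −4791.4615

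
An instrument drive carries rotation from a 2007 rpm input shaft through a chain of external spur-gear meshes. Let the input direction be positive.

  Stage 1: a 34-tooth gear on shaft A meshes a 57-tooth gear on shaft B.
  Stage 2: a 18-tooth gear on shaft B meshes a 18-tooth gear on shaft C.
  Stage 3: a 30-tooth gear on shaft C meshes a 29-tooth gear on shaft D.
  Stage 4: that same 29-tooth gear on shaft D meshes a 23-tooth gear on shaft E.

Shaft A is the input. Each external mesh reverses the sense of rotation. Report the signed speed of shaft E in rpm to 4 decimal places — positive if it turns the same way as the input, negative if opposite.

Stage 1 [34T→57T]: ω = 2007.0000×34/57 = 1197.1579 rpm, dir flips to −; running = −1197.1579
Stage 2 [18T→18T]: ω = 1197.1579×18/18 = 1197.1579 rpm, dir flips to +; running = +1197.1579
Stage 3 [30T→29T]: ω = 1197.1579×30/29 = 1238.4392 rpm, dir flips to −; running = −1238.4392
Stage 4 [29T→23T]: ω = 1238.4392×29/23 = 1561.5103 rpm, dir flips to +; running = +1561.5103

+1561.5103 rpm (same as input, |ω| = 1561.5103 rpm)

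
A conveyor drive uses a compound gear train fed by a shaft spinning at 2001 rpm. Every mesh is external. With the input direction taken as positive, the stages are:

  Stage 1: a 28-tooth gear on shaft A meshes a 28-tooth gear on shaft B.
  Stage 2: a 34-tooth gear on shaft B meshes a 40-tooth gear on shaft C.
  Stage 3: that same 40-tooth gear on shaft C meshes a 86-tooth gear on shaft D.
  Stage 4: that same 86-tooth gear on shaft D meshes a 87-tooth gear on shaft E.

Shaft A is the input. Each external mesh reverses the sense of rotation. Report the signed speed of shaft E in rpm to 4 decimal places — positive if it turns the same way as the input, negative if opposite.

+782.0000 rpm (same as input, |ω| = 782.0000 rpm)

Stage 1 [28T→28T]: ω = 2001.0000×28/28 = 2001.0000 rpm, dir flips to −; running = −2001.0000
Stage 2 [34T→40T]: ω = 2001.0000×34/40 = 1700.8500 rpm, dir flips to +; running = +1700.8500
Stage 3 [40T→86T]: ω = 1700.8500×40/86 = 791.0930 rpm, dir flips to −; running = −791.0930
Stage 4 [86T→87T]: ω = 791.0930×86/87 = 782.0000 rpm, dir flips to +; running = +782.0000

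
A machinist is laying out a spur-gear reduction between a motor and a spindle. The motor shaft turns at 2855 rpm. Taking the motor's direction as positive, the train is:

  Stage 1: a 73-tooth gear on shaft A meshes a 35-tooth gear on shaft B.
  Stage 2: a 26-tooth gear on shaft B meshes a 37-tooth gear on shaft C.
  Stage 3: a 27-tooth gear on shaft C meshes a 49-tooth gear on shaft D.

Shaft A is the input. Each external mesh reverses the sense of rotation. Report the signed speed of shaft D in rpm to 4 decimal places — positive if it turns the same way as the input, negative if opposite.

Stage 1 [73T→35T]: ω = 2855.0000×73/35 = 5954.7143 rpm, dir flips to −; running = −5954.7143
Stage 2 [26T→37T]: ω = 5954.7143×26/37 = 4184.3938 rpm, dir flips to +; running = +4184.3938
Stage 3 [27T→49T]: ω = 4184.3938×27/49 = 2305.6864 rpm, dir flips to −; running = −2305.6864

-2305.6864 rpm (opposite to input, |ω| = 2305.6864 rpm)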